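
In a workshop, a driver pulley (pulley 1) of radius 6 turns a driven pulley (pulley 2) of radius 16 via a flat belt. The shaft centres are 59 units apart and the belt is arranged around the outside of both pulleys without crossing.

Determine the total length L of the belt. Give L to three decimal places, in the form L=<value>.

open belt: β = asin((r2−r1)/C) = asin(10/59) = 9.7583°
wrap1 = π − 2β = 160.4835°
wrap2 = π + 2β = 199.5165°
tangent length = C·cosβ = 58.1464
L = r1·wrap1 + r2·wrap2 + 2·C·cosβ = 6·2.8010 + 16·3.4822 + 2·58.1464 = 188.8140

L=188.814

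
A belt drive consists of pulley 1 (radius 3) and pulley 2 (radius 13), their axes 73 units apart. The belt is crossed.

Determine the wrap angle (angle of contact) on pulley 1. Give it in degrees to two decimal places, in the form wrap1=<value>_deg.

wrap1=205.32_deg

crossed belt: β = asin((r1+r2)/C) = asin(16/73) = 12.6608°
wrap1 = wrap2 = π + 2β = 205.3215°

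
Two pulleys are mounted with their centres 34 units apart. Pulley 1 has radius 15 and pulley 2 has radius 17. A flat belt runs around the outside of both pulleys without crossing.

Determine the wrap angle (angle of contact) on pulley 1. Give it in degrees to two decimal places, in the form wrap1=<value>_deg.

open belt: β = asin((r2−r1)/C) = asin(2/34) = 3.3723°
wrap1 = π − 2β = 173.2554°
wrap2 = π + 2β = 186.7446°

wrap1=173.26_deg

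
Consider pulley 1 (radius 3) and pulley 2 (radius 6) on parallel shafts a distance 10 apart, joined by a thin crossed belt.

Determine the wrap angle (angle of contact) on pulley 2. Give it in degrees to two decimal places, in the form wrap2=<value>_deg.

wrap2=308.32_deg

crossed belt: β = asin((r1+r2)/C) = asin(9/10) = 64.1581°
wrap1 = wrap2 = π + 2β = 308.3161°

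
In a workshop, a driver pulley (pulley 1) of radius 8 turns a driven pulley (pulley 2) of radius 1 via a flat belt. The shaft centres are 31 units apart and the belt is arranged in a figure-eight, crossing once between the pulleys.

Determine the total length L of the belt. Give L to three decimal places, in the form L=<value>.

L=92.906

crossed belt: β = asin((r1+r2)/C) = asin(9/31) = 16.8773°
wrap1 = wrap2 = π + 2β = 213.7545°
tangent length = C·cosβ = 29.6648
L = (r1+r2)·wrap + 2·C·cosβ = 9·3.7307 + 2·29.6648 = 92.9061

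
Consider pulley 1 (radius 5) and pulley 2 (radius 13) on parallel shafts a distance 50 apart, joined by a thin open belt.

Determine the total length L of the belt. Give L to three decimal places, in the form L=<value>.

L=157.831

open belt: β = asin((r2−r1)/C) = asin(8/50) = 9.2069°
wrap1 = π − 2β = 161.5862°
wrap2 = π + 2β = 198.4138°
tangent length = C·cosβ = 49.3559
L = r1·wrap1 + r2·wrap2 + 2·C·cosβ = 5·2.8202 + 13·3.4630 + 2·49.3559 = 157.8314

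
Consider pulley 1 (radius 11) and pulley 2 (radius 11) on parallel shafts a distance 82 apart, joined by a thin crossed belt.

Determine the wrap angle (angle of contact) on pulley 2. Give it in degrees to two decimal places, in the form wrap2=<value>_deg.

crossed belt: β = asin((r1+r2)/C) = asin(22/82) = 15.5627°
wrap1 = wrap2 = π + 2β = 211.1254°

wrap2=211.13_deg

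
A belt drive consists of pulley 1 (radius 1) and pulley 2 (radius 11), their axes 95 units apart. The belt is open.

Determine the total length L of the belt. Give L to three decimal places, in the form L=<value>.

L=228.753

open belt: β = asin((r2−r1)/C) = asin(10/95) = 6.0423°
wrap1 = π − 2β = 167.9153°
wrap2 = π + 2β = 192.0847°
tangent length = C·cosβ = 94.4722
L = r1·wrap1 + r2·wrap2 + 2·C·cosβ = 1·2.9307 + 11·3.3525 + 2·94.4722 = 228.7527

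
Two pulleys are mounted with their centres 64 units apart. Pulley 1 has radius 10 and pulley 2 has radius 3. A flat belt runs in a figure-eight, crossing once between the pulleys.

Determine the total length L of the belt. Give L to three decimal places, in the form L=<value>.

L=171.491

crossed belt: β = asin((r1+r2)/C) = asin(13/64) = 11.7198°
wrap1 = wrap2 = π + 2β = 203.4395°
tangent length = C·cosβ = 62.6658
L = (r1+r2)·wrap + 2·C·cosβ = 13·3.5507 + 2·62.6658 = 171.4905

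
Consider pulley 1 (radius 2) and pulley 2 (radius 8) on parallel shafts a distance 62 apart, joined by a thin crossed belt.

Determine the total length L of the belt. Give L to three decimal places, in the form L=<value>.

L=157.032

crossed belt: β = asin((r1+r2)/C) = asin(10/62) = 9.2818°
wrap1 = wrap2 = π + 2β = 198.5636°
tangent length = C·cosβ = 61.1882
L = (r1+r2)·wrap + 2·C·cosβ = 10·3.4656 + 2·61.1882 = 157.0324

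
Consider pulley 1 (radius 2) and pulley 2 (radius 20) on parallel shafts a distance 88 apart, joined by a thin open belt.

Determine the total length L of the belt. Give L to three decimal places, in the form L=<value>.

open belt: β = asin((r2−r1)/C) = asin(18/88) = 11.8029°
wrap1 = π − 2β = 156.3942°
wrap2 = π + 2β = 203.6058°
tangent length = C·cosβ = 86.1394
L = r1·wrap1 + r2·wrap2 + 2·C·cosβ = 2·2.7296 + 20·3.5536 + 2·86.1394 = 248.8099

L=248.810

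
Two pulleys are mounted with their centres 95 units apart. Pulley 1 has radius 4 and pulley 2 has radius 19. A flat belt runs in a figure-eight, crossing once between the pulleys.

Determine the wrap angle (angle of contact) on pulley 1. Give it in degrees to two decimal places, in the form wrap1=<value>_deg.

wrap1=208.02_deg

crossed belt: β = asin((r1+r2)/C) = asin(23/95) = 14.0108°
wrap1 = wrap2 = π + 2β = 208.0217°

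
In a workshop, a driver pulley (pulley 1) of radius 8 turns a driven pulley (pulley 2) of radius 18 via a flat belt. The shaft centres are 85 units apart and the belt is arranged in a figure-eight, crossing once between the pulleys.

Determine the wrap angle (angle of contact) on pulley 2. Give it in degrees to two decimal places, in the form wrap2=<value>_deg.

crossed belt: β = asin((r1+r2)/C) = asin(26/85) = 17.8113°
wrap1 = wrap2 = π + 2β = 215.6225°

wrap2=215.62_deg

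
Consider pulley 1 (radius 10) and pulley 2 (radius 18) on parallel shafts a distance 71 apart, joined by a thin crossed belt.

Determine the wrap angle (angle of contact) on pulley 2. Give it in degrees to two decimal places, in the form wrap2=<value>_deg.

crossed belt: β = asin((r1+r2)/C) = asin(28/71) = 23.2265°
wrap1 = wrap2 = π + 2β = 226.4529°

wrap2=226.45_deg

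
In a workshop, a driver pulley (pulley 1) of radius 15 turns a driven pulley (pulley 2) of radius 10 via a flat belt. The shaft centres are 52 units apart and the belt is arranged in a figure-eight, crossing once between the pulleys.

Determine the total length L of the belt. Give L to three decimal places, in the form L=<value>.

crossed belt: β = asin((r1+r2)/C) = asin(25/52) = 28.7357°
wrap1 = wrap2 = π + 2β = 237.4713°
tangent length = C·cosβ = 45.5961
L = (r1+r2)·wrap + 2·C·cosβ = 25·4.1447 + 2·45.5961 = 194.8085

L=194.809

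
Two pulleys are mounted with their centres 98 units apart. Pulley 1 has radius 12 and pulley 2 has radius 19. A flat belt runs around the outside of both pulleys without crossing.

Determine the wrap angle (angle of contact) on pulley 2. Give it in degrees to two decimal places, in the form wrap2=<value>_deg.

wrap2=188.19_deg

open belt: β = asin((r2−r1)/C) = asin(7/98) = 4.0960°
wrap1 = π − 2β = 171.8079°
wrap2 = π + 2β = 188.1921°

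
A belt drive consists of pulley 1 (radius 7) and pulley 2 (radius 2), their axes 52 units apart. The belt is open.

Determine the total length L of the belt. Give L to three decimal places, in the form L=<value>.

open belt: β = asin((r2−r1)/C) = asin(-5/52) = -5.5177°
wrap1 = π − 2β = 191.0355°
wrap2 = π + 2β = 168.9645°
tangent length = C·cosβ = 51.7591
L = r1·wrap1 + r2·wrap2 + 2·C·cosβ = 7·3.3342 + 2·2.9490 + 2·51.7591 = 132.7555

L=132.755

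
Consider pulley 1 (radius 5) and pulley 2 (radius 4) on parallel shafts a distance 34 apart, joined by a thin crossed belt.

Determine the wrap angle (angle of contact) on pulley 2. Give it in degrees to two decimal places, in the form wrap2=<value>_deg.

crossed belt: β = asin((r1+r2)/C) = asin(9/34) = 15.3495°
wrap1 = wrap2 = π + 2β = 210.6990°

wrap2=210.70_deg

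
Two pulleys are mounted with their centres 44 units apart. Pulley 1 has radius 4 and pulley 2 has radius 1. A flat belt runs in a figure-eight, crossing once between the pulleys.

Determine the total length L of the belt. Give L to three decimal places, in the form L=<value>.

crossed belt: β = asin((r1+r2)/C) = asin(5/44) = 6.5250°
wrap1 = wrap2 = π + 2β = 193.0500°
tangent length = C·cosβ = 43.7150
L = (r1+r2)·wrap + 2·C·cosβ = 5·3.3694 + 2·43.7150 = 104.2768

L=104.277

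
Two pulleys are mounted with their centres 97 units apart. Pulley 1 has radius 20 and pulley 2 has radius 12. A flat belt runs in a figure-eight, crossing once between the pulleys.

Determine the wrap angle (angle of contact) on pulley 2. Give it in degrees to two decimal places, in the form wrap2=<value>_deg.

wrap2=218.53_deg

crossed belt: β = asin((r1+r2)/C) = asin(32/97) = 19.2625°
wrap1 = wrap2 = π + 2β = 218.5250°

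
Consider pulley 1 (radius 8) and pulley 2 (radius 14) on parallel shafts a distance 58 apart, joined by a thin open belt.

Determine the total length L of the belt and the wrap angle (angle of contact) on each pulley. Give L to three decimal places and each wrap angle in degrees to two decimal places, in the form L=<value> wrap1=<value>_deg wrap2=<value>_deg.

L=185.736 wrap1=168.12_deg wrap2=191.88_deg

open belt: β = asin((r2−r1)/C) = asin(6/58) = 5.9378°
wrap1 = π − 2β = 168.1245°
wrap2 = π + 2β = 191.8755°
tangent length = C·cosβ = 57.6888
L = r1·wrap1 + r2·wrap2 + 2·C·cosβ = 8·2.9343 + 14·3.3489 + 2·57.6888 = 185.7363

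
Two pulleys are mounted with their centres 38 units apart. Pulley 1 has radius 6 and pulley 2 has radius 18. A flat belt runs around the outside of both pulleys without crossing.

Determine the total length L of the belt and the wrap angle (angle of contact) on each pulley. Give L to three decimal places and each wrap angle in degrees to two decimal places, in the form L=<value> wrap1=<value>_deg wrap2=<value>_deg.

L=155.220 wrap1=143.18_deg wrap2=216.82_deg

open belt: β = asin((r2−r1)/C) = asin(12/38) = 18.4085°
wrap1 = π − 2β = 143.1830°
wrap2 = π + 2β = 216.8170°
tangent length = C·cosβ = 36.0555
L = r1·wrap1 + r2·wrap2 + 2·C·cosβ = 6·2.4990 + 18·3.7842 + 2·36.0555 = 155.2202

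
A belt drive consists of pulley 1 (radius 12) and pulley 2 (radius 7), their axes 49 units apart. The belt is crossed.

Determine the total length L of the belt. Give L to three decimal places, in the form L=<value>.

crossed belt: β = asin((r1+r2)/C) = asin(19/49) = 22.8149°
wrap1 = wrap2 = π + 2β = 225.6298°
tangent length = C·cosβ = 45.1664
L = (r1+r2)·wrap + 2·C·cosβ = 19·3.9380 + 2·45.1664 = 165.1544

L=165.154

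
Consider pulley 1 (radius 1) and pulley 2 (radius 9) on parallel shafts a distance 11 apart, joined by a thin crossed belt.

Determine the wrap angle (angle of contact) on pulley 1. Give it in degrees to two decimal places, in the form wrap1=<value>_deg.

wrap1=310.76_deg

crossed belt: β = asin((r1+r2)/C) = asin(10/11) = 65.3800°
wrap1 = wrap2 = π + 2β = 310.7600°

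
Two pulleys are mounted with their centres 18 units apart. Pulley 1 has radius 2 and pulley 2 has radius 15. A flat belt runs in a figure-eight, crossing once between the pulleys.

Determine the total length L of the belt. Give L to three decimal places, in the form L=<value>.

crossed belt: β = asin((r1+r2)/C) = asin(17/18) = 70.8119°
wrap1 = wrap2 = π + 2β = 321.6237°
tangent length = C·cosβ = 5.9161
L = (r1+r2)·wrap + 2·C·cosβ = 17·5.6134 + 2·5.9161 = 107.2598

L=107.260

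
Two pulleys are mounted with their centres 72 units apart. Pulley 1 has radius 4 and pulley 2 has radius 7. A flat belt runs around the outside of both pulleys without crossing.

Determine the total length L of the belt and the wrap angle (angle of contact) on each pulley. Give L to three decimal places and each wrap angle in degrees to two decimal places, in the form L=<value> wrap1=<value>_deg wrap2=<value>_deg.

L=178.683 wrap1=175.22_deg wrap2=184.78_deg

open belt: β = asin((r2−r1)/C) = asin(3/72) = 2.3880°
wrap1 = π − 2β = 175.2240°
wrap2 = π + 2β = 184.7760°
tangent length = C·cosβ = 71.9375
L = r1·wrap1 + r2·wrap2 + 2·C·cosβ = 4·3.0582 + 7·3.2250 + 2·71.9375 = 178.6825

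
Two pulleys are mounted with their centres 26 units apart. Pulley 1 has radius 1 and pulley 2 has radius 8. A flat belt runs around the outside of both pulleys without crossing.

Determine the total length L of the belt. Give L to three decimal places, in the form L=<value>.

open belt: β = asin((r2−r1)/C) = asin(7/26) = 15.6185°
wrap1 = π − 2β = 148.7630°
wrap2 = π + 2β = 211.2370°
tangent length = C·cosβ = 25.0400
L = r1·wrap1 + r2·wrap2 + 2·C·cosβ = 1·2.5964 + 8·3.6868 + 2·25.0400 = 82.1706

L=82.171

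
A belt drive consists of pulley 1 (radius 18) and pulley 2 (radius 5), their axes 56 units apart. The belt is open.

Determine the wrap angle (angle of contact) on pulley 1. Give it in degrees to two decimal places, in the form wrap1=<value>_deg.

wrap1=206.85_deg

open belt: β = asin((r2−r1)/C) = asin(-13/56) = -13.4233°
wrap1 = π − 2β = 206.8465°
wrap2 = π + 2β = 153.1535°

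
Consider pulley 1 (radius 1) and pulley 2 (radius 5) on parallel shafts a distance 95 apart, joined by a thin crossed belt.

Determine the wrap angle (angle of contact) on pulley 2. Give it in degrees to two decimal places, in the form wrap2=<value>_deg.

crossed belt: β = asin((r1+r2)/C) = asin(6/95) = 3.6211°
wrap1 = wrap2 = π + 2β = 187.2422°

wrap2=187.24_deg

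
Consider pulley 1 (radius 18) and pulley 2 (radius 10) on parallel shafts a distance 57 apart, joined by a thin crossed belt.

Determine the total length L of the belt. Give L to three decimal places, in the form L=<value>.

L=216.018

crossed belt: β = asin((r1+r2)/C) = asin(28/57) = 29.4213°
wrap1 = wrap2 = π + 2β = 238.8427°
tangent length = C·cosβ = 49.6488
L = (r1+r2)·wrap + 2·C·cosβ = 28·4.1686 + 2·49.6488 = 216.0181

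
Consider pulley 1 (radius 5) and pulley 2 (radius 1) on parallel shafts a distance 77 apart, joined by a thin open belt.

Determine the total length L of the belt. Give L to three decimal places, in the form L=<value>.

open belt: β = asin((r2−r1)/C) = asin(-4/77) = -2.9777°
wrap1 = π − 2β = 185.9555°
wrap2 = π + 2β = 174.0445°
tangent length = C·cosβ = 76.8960
L = r1·wrap1 + r2·wrap2 + 2·C·cosβ = 5·3.2455 + 1·3.0376 + 2·76.8960 = 173.0574

L=173.057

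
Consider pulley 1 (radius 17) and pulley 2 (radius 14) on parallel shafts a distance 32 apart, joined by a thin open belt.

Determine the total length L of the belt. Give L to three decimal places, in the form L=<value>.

open belt: β = asin((r2−r1)/C) = asin(-3/32) = -5.3794°
wrap1 = π − 2β = 190.7588°
wrap2 = π + 2β = 169.2412°
tangent length = C·cosβ = 31.8591
L = r1·wrap1 + r2·wrap2 + 2·C·cosβ = 17·3.3294 + 14·2.9538 + 2·31.8591 = 161.6708

L=161.671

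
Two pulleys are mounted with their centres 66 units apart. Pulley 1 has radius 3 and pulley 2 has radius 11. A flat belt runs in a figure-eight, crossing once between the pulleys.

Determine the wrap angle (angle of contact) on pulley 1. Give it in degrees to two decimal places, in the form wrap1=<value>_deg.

crossed belt: β = asin((r1+r2)/C) = asin(14/66) = 12.2467°
wrap1 = wrap2 = π + 2β = 204.4934°

wrap1=204.49_deg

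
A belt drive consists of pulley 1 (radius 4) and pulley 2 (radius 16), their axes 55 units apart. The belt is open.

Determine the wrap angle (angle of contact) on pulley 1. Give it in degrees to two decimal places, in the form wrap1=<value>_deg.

open belt: β = asin((r2−r1)/C) = asin(12/55) = 12.6023°
wrap1 = π − 2β = 154.7955°
wrap2 = π + 2β = 205.2045°

wrap1=154.80_deg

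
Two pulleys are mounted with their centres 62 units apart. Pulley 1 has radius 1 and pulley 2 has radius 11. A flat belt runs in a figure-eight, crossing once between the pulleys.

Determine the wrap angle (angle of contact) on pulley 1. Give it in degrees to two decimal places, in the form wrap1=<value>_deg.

wrap1=202.32_deg

crossed belt: β = asin((r1+r2)/C) = asin(12/62) = 11.1599°
wrap1 = wrap2 = π + 2β = 202.3199°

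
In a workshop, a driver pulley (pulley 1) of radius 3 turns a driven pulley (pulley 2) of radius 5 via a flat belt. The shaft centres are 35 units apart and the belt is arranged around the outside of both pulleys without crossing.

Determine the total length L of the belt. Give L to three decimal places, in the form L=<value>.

L=95.247

open belt: β = asin((r2−r1)/C) = asin(2/35) = 3.2758°
wrap1 = π − 2β = 173.4483°
wrap2 = π + 2β = 186.5517°
tangent length = C·cosβ = 34.9428
L = r1·wrap1 + r2·wrap2 + 2·C·cosβ = 3·3.0272 + 5·3.2559 + 2·34.9428 = 95.2471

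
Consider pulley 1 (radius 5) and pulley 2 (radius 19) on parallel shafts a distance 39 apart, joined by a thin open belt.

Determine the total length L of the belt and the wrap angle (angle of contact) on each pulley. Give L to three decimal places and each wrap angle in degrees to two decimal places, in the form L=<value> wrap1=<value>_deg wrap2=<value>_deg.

L=158.480 wrap1=137.93_deg wrap2=222.07_deg

open belt: β = asin((r2−r1)/C) = asin(14/39) = 21.0372°
wrap1 = π − 2β = 137.9256°
wrap2 = π + 2β = 222.0744°
tangent length = C·cosβ = 36.4005
L = r1·wrap1 + r2·wrap2 + 2·C·cosβ = 5·2.4073 + 19·3.8759 + 2·36.4005 = 158.4800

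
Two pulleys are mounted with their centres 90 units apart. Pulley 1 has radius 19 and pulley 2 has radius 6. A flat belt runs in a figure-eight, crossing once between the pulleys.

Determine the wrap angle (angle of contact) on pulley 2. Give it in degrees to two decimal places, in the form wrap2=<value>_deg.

crossed belt: β = asin((r1+r2)/C) = asin(25/90) = 16.1276°
wrap1 = wrap2 = π + 2β = 212.2552°

wrap2=212.26_deg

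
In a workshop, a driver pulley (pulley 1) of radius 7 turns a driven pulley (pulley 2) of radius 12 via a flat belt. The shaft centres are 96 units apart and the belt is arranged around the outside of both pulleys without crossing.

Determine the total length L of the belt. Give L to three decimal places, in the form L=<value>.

L=251.951

open belt: β = asin((r2−r1)/C) = asin(5/96) = 2.9855°
wrap1 = π − 2β = 174.0290°
wrap2 = π + 2β = 185.9710°
tangent length = C·cosβ = 95.8697
L = r1·wrap1 + r2·wrap2 + 2·C·cosβ = 7·3.0374 + 12·3.2458 + 2·95.8697 = 251.9507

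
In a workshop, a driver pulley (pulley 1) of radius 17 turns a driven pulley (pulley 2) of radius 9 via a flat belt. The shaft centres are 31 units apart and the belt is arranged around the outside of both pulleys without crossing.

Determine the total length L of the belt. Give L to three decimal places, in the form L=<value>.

L=145.758

open belt: β = asin((r2−r1)/C) = asin(-8/31) = -14.9552°
wrap1 = π − 2β = 209.9105°
wrap2 = π + 2β = 150.0895°
tangent length = C·cosβ = 29.9500
L = r1·wrap1 + r2·wrap2 + 2·C·cosβ = 17·3.6636 + 9·2.6196 + 2·29.9500 = 145.7576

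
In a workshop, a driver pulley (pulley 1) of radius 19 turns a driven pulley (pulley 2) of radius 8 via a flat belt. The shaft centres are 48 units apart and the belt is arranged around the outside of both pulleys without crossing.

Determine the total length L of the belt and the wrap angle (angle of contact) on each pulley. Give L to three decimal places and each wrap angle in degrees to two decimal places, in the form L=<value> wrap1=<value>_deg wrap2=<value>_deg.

L=183.355 wrap1=206.50_deg wrap2=153.50_deg

open belt: β = asin((r2−r1)/C) = asin(-11/48) = -13.2480°
wrap1 = π − 2β = 206.4960°
wrap2 = π + 2β = 153.5040°
tangent length = C·cosβ = 46.7226
L = r1·wrap1 + r2·wrap2 + 2·C·cosβ = 19·3.6040 + 8·2.6791 + 2·46.7226 = 183.3550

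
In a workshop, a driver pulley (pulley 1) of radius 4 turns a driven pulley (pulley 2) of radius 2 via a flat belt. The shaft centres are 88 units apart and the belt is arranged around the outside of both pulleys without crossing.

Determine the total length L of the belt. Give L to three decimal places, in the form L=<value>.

open belt: β = asin((r2−r1)/C) = asin(-2/88) = -1.3023°
wrap1 = π − 2β = 182.6046°
wrap2 = π + 2β = 177.3954°
tangent length = C·cosβ = 87.9773
L = r1·wrap1 + r2·wrap2 + 2·C·cosβ = 4·3.1871 + 2·3.0961 + 2·87.9773 = 194.8950

L=194.895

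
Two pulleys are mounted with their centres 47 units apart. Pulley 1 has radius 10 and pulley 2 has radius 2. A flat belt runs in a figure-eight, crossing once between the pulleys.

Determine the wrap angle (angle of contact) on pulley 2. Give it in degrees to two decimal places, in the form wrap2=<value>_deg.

crossed belt: β = asin((r1+r2)/C) = asin(12/47) = 14.7925°
wrap1 = wrap2 = π + 2β = 209.5850°

wrap2=209.58_deg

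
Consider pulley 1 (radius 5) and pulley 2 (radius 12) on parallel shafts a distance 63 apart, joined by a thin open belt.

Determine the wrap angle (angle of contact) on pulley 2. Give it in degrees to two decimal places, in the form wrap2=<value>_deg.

open belt: β = asin((r2−r1)/C) = asin(7/63) = 6.3794°
wrap1 = π − 2β = 167.2413°
wrap2 = π + 2β = 192.7587°

wrap2=192.76_deg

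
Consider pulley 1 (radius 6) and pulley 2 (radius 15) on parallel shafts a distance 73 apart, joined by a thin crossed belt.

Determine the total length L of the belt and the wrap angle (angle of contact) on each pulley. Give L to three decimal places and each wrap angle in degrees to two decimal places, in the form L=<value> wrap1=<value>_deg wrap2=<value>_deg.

crossed belt: β = asin((r1+r2)/C) = asin(21/73) = 16.7186°
wrap1 = wrap2 = π + 2β = 213.4372°
tangent length = C·cosβ = 69.9142
L = (r1+r2)·wrap + 2·C·cosβ = 21·3.7252 + 2·69.9142 = 218.0573

L=218.057 wrap1=213.44_deg wrap2=213.44_deg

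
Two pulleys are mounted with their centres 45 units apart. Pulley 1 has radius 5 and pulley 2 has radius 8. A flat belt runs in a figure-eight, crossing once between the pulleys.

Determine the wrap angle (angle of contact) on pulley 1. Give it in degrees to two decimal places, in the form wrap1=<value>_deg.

wrap1=213.58_deg

crossed belt: β = asin((r1+r2)/C) = asin(13/45) = 16.7914°
wrap1 = wrap2 = π + 2β = 213.5829°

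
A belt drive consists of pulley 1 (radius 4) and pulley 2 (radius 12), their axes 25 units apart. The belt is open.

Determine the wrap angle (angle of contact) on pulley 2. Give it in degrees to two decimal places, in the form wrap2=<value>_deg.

wrap2=217.33_deg

open belt: β = asin((r2−r1)/C) = asin(8/25) = 18.6629°
wrap1 = π − 2β = 142.6742°
wrap2 = π + 2β = 217.3258°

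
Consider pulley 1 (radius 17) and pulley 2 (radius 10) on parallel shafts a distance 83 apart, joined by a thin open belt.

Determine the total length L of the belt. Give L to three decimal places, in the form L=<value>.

L=251.414

open belt: β = asin((r2−r1)/C) = asin(-7/83) = -4.8379°
wrap1 = π − 2β = 189.6758°
wrap2 = π + 2β = 170.3242°
tangent length = C·cosβ = 82.7043
L = r1·wrap1 + r2·wrap2 + 2·C·cosβ = 17·3.3105 + 10·2.9727 + 2·82.7043 = 251.4137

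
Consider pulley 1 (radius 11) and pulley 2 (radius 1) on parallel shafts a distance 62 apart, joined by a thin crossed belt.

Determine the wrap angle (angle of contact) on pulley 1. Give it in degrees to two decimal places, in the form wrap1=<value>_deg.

crossed belt: β = asin((r1+r2)/C) = asin(12/62) = 11.1599°
wrap1 = wrap2 = π + 2β = 202.3199°

wrap1=202.32_deg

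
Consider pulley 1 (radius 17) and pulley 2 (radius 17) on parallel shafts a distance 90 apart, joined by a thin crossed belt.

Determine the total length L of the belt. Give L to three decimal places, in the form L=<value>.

crossed belt: β = asin((r1+r2)/C) = asin(34/90) = 22.1961°
wrap1 = wrap2 = π + 2β = 224.3922°
tangent length = C·cosβ = 83.3307
L = (r1+r2)·wrap + 2·C·cosβ = 34·3.9164 + 2·83.3307 = 299.8183

L=299.818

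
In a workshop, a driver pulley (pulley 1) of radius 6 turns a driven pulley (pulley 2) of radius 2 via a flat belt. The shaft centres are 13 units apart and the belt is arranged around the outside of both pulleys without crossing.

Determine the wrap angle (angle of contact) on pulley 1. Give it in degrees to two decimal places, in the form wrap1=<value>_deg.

open belt: β = asin((r2−r1)/C) = asin(-4/13) = -17.9202°
wrap1 = π − 2β = 215.8404°
wrap2 = π + 2β = 144.1596°

wrap1=215.84_deg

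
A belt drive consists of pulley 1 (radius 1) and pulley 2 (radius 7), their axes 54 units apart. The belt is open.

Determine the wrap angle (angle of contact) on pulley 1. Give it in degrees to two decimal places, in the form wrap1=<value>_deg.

wrap1=167.24_deg

open belt: β = asin((r2−r1)/C) = asin(6/54) = 6.3794°
wrap1 = π − 2β = 167.2413°
wrap2 = π + 2β = 192.7587°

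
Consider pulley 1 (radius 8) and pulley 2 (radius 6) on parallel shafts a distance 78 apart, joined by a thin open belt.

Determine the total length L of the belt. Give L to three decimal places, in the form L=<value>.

open belt: β = asin((r2−r1)/C) = asin(-2/78) = -1.4693°
wrap1 = π − 2β = 182.9386°
wrap2 = π + 2β = 177.0614°
tangent length = C·cosβ = 77.9744
L = r1·wrap1 + r2·wrap2 + 2·C·cosβ = 8·3.1929 + 6·3.0903 + 2·77.9744 = 200.0336

L=200.034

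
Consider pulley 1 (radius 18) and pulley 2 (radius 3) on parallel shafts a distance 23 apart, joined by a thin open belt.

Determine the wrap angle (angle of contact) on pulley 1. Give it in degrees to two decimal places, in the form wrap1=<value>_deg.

open belt: β = asin((r2−r1)/C) = asin(-15/23) = -40.7057°
wrap1 = π − 2β = 261.4114°
wrap2 = π + 2β = 98.5886°

wrap1=261.41_deg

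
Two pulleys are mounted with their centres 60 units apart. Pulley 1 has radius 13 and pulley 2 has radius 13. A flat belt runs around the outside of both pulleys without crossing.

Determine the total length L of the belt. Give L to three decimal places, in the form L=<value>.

open belt: β = asin((r2−r1)/C) = asin(0/60) = 0.0000°
wrap1 = π − 2β = 180.0000°
wrap2 = π + 2β = 180.0000°
tangent length = C·cosβ = 60.0000
L = r1·wrap1 + r2·wrap2 + 2·C·cosβ = 13·3.1416 + 13·3.1416 + 2·60.0000 = 201.6814

L=201.681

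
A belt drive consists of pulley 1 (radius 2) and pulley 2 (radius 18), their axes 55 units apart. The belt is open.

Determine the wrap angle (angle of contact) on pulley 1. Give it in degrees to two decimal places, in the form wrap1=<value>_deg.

open belt: β = asin((r2−r1)/C) = asin(16/55) = 16.9124°
wrap1 = π − 2β = 146.1752°
wrap2 = π + 2β = 213.8248°

wrap1=146.18_deg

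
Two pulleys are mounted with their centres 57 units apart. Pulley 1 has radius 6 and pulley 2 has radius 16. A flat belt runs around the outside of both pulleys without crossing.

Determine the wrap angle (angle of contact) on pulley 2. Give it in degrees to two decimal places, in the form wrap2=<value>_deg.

wrap2=200.21_deg

open belt: β = asin((r2−r1)/C) = asin(10/57) = 10.1042°
wrap1 = π − 2β = 159.7916°
wrap2 = π + 2β = 200.2084°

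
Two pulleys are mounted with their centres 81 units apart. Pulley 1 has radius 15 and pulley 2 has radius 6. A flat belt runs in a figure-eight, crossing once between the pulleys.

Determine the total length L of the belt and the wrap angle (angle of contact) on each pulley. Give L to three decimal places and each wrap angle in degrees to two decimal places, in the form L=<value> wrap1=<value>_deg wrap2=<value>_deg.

crossed belt: β = asin((r1+r2)/C) = asin(21/81) = 15.0261°
wrap1 = wrap2 = π + 2β = 210.0522°
tangent length = C·cosβ = 78.2304
L = (r1+r2)·wrap + 2·C·cosβ = 21·3.6661 + 2·78.2304 = 233.4490

L=233.449 wrap1=210.05_deg wrap2=210.05_deg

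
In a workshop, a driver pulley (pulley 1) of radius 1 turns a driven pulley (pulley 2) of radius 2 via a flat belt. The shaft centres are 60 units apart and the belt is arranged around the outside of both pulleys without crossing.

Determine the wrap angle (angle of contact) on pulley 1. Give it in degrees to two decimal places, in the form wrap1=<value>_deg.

open belt: β = asin((r2−r1)/C) = asin(1/60) = 0.9550°
wrap1 = π − 2β = 178.0901°
wrap2 = π + 2β = 181.9099°

wrap1=178.09_deg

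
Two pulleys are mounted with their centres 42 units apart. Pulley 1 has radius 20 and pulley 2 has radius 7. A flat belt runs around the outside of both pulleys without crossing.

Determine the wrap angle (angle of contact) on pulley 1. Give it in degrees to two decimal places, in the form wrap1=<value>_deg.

open belt: β = asin((r2−r1)/C) = asin(-13/42) = -18.0305°
wrap1 = π − 2β = 216.0611°
wrap2 = π + 2β = 143.9389°

wrap1=216.06_deg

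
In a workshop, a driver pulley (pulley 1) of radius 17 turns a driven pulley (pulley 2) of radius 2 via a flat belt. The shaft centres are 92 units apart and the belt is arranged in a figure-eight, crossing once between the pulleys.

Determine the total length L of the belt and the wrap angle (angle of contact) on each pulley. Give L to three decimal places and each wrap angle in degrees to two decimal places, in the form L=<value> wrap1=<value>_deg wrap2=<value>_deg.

crossed belt: β = asin((r1+r2)/C) = asin(19/92) = 11.9186°
wrap1 = wrap2 = π + 2β = 203.8372°
tangent length = C·cosβ = 90.0167
L = (r1+r2)·wrap + 2·C·cosβ = 19·3.5576 + 2·90.0167 = 247.6283

L=247.628 wrap1=203.84_deg wrap2=203.84_deg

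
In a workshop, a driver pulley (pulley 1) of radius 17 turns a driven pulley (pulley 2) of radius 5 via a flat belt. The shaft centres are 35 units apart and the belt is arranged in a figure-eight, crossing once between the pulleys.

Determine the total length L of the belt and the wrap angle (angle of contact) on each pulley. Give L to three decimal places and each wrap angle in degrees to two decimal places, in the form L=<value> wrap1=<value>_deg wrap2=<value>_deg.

crossed belt: β = asin((r1+r2)/C) = asin(22/35) = 38.9448°
wrap1 = wrap2 = π + 2β = 257.8896°
tangent length = C·cosβ = 27.2213
L = (r1+r2)·wrap + 2·C·cosβ = 22·4.5010 + 2·27.2213 = 153.4651

L=153.465 wrap1=257.89_deg wrap2=257.89_deg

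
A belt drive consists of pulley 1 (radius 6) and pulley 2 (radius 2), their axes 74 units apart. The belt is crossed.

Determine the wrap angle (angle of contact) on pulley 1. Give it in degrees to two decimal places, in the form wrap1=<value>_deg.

crossed belt: β = asin((r1+r2)/C) = asin(8/74) = 6.2063°
wrap1 = wrap2 = π + 2β = 192.4125°

wrap1=192.41_deg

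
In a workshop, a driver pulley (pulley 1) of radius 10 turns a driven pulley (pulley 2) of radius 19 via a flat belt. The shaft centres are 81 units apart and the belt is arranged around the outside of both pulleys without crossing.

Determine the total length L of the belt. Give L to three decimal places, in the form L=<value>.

open belt: β = asin((r2−r1)/C) = asin(9/81) = 6.3794°
wrap1 = π − 2β = 167.2413°
wrap2 = π + 2β = 192.7587°
tangent length = C·cosβ = 80.4984
L = r1·wrap1 + r2·wrap2 + 2·C·cosβ = 10·2.9189 + 19·3.3643 + 2·80.4984 = 254.1072

L=254.107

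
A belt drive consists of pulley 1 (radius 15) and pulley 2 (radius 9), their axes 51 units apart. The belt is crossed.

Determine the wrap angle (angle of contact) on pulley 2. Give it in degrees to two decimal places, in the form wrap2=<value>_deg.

crossed belt: β = asin((r1+r2)/C) = asin(24/51) = 28.0725°
wrap1 = wrap2 = π + 2β = 236.1450°

wrap2=236.14_deg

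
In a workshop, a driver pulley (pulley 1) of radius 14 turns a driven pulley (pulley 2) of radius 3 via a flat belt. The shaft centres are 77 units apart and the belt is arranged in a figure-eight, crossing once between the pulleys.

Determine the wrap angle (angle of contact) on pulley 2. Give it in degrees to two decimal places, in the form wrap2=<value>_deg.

wrap2=205.51_deg

crossed belt: β = asin((r1+r2)/C) = asin(17/77) = 12.7548°
wrap1 = wrap2 = π + 2β = 205.5096°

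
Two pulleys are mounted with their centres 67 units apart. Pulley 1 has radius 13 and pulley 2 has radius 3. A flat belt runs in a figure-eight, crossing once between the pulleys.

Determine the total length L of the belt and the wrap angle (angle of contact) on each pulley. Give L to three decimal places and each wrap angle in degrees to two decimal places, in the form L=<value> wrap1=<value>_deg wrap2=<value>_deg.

crossed belt: β = asin((r1+r2)/C) = asin(16/67) = 13.8161°
wrap1 = wrap2 = π + 2β = 207.6322°
tangent length = C·cosβ = 65.0615
L = (r1+r2)·wrap + 2·C·cosβ = 16·3.6239 + 2·65.0615 = 188.1049

L=188.105 wrap1=207.63_deg wrap2=207.63_deg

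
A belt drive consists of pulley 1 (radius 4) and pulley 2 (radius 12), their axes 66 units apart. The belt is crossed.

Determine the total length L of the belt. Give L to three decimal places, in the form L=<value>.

crossed belt: β = asin((r1+r2)/C) = asin(16/66) = 14.0297°
wrap1 = wrap2 = π + 2β = 208.0593°
tangent length = C·cosβ = 64.0312
L = (r1+r2)·wrap + 2·C·cosβ = 16·3.6313 + 2·64.0312 = 186.1636

L=186.164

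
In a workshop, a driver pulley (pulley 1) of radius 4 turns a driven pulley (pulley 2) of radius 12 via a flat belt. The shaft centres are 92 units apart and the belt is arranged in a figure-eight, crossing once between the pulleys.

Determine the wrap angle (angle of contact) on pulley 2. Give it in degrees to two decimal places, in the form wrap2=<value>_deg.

crossed belt: β = asin((r1+r2)/C) = asin(16/92) = 10.0154°
wrap1 = wrap2 = π + 2β = 200.0308°

wrap2=200.03_deg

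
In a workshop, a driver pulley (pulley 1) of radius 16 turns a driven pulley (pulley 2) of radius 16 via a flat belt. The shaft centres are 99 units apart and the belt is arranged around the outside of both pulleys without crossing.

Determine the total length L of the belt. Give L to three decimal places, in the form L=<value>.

open belt: β = asin((r2−r1)/C) = asin(0/99) = 0.0000°
wrap1 = π − 2β = 180.0000°
wrap2 = π + 2β = 180.0000°
tangent length = C·cosβ = 99.0000
L = r1·wrap1 + r2·wrap2 + 2·C·cosβ = 16·3.1416 + 16·3.1416 + 2·99.0000 = 298.5310

L=298.531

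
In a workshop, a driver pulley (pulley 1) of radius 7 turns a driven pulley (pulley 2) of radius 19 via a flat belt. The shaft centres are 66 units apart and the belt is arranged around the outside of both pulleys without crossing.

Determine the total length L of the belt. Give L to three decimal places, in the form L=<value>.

open belt: β = asin((r2−r1)/C) = asin(12/66) = 10.4757°
wrap1 = π − 2β = 159.0486°
wrap2 = π + 2β = 200.9514°
tangent length = C·cosβ = 64.8999
L = r1·wrap1 + r2·wrap2 + 2·C·cosβ = 7·2.7759 + 19·3.5073 + 2·64.8999 = 215.8693

L=215.869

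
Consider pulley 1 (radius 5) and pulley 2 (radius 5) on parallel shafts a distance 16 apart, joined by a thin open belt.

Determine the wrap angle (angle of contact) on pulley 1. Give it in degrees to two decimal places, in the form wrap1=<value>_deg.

open belt: β = asin((r2−r1)/C) = asin(0/16) = 0.0000°
wrap1 = π − 2β = 180.0000°
wrap2 = π + 2β = 180.0000°

wrap1=180.00_deg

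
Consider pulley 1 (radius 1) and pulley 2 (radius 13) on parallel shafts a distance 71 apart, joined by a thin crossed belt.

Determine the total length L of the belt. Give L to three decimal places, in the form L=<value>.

L=188.752

crossed belt: β = asin((r1+r2)/C) = asin(14/71) = 11.3723°
wrap1 = wrap2 = π + 2β = 202.7446°
tangent length = C·cosβ = 69.6060
L = (r1+r2)·wrap + 2·C·cosβ = 14·3.5386 + 2·69.6060 = 188.7519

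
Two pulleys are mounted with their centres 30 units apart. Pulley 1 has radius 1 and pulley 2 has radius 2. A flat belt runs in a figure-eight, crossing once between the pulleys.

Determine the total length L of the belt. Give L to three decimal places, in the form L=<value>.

crossed belt: β = asin((r1+r2)/C) = asin(3/30) = 5.7392°
wrap1 = wrap2 = π + 2β = 191.4783°
tangent length = C·cosβ = 29.8496
L = (r1+r2)·wrap + 2·C·cosβ = 3·3.3419 + 2·29.8496 = 69.7250

L=69.725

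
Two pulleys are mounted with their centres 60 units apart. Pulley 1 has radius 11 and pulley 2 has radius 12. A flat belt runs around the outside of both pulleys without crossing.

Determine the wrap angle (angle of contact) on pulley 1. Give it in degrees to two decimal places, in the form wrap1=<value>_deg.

wrap1=178.09_deg

open belt: β = asin((r2−r1)/C) = asin(1/60) = 0.9550°
wrap1 = π − 2β = 178.0901°
wrap2 = π + 2β = 181.9099°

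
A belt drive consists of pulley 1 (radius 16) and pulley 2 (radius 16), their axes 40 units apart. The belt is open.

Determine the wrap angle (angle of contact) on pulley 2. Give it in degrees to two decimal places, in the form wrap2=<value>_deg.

open belt: β = asin((r2−r1)/C) = asin(0/40) = 0.0000°
wrap1 = π − 2β = 180.0000°
wrap2 = π + 2β = 180.0000°

wrap2=180.00_deg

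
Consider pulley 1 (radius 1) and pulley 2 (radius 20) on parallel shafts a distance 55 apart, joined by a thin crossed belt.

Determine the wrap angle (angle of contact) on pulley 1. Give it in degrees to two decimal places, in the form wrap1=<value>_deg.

crossed belt: β = asin((r1+r2)/C) = asin(21/55) = 22.4464°
wrap1 = wrap2 = π + 2β = 224.8927°

wrap1=224.89_deg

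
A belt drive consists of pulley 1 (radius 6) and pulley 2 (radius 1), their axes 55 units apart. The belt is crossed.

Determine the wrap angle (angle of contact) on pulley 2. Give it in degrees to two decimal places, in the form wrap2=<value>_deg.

crossed belt: β = asin((r1+r2)/C) = asin(7/55) = 7.3120°
wrap1 = wrap2 = π + 2β = 194.6240°

wrap2=194.62_deg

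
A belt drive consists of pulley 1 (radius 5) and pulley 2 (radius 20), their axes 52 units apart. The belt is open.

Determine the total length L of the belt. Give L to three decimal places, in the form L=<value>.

open belt: β = asin((r2−r1)/C) = asin(15/52) = 16.7659°
wrap1 = π − 2β = 146.4683°
wrap2 = π + 2β = 213.5317°
tangent length = C·cosβ = 49.7896
L = r1·wrap1 + r2·wrap2 + 2·C·cosβ = 5·2.5564 + 20·3.7268 + 2·49.7896 = 186.8975

L=186.898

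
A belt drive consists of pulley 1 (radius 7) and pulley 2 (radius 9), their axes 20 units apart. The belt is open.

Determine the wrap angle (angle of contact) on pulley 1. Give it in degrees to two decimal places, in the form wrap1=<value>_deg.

wrap1=168.52_deg

open belt: β = asin((r2−r1)/C) = asin(2/20) = 5.7392°
wrap1 = π − 2β = 168.5217°
wrap2 = π + 2β = 191.4783°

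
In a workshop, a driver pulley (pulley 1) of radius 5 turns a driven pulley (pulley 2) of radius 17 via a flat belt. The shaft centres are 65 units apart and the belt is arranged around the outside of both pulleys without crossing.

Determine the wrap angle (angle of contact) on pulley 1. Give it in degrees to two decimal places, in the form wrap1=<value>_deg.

open belt: β = asin((r2−r1)/C) = asin(12/65) = 10.6387°
wrap1 = π − 2β = 158.7226°
wrap2 = π + 2β = 201.2774°

wrap1=158.72_deg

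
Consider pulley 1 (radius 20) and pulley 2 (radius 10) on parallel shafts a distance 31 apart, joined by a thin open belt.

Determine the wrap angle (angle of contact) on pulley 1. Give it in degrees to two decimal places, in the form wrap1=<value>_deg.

open belt: β = asin((r2−r1)/C) = asin(-10/31) = -18.8191°
wrap1 = π − 2β = 217.6381°
wrap2 = π + 2β = 142.3619°

wrap1=217.64_deg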